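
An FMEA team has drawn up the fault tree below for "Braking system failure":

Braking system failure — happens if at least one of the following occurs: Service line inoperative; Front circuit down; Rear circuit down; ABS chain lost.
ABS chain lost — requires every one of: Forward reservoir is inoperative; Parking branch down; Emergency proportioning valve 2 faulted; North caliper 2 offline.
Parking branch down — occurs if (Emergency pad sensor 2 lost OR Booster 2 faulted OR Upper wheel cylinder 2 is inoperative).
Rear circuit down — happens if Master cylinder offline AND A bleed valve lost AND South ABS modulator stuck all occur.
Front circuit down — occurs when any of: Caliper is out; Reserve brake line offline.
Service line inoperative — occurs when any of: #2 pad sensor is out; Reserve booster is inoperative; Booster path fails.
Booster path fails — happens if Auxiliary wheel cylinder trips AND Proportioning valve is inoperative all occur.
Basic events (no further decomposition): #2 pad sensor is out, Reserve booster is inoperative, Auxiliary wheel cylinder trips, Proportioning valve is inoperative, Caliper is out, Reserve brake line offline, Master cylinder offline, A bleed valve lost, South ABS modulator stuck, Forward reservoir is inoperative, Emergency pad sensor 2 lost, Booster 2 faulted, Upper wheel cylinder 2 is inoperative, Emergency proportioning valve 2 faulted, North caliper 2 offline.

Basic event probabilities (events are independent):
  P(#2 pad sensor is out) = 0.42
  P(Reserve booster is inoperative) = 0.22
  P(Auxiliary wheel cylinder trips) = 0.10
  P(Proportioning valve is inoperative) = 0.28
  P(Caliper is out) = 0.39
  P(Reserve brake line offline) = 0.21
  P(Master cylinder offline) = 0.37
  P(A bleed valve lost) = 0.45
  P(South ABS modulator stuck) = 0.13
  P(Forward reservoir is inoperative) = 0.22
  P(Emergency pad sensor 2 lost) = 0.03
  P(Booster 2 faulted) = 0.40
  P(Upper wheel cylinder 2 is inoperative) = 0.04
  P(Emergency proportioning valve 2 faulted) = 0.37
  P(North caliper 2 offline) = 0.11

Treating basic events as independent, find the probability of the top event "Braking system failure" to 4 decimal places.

P(Booster path fails) [AND] = 0.10 × 0.28 = 0.028000
P(Service line inoperative) [OR] = 1 − (1−0.42) × (1−0.22) × (1−0.028000) = 0.560267
P(Front circuit down) [OR] = 1 − (1−0.39) × (1−0.21) = 0.518100
P(Rear circuit down) [AND] = 0.37 × 0.45 × 0.13 = 0.021645
P(Parking branch down) [OR] = 1 − (1−0.03) × (1−0.40) × (1−0.04) = 0.441280
P(ABS chain lost) [AND] = 0.22 × 0.441280 × 0.37 × 0.11 = 0.003951
P(Braking system failure) [OR] = 1 − (1−0.560267) × (1−0.518100) × (1−0.021645) × (1−0.003951) = 0.793499
Rounded to 4 decimal places: P(Braking system failure) ≈ 0.7935.

0.7935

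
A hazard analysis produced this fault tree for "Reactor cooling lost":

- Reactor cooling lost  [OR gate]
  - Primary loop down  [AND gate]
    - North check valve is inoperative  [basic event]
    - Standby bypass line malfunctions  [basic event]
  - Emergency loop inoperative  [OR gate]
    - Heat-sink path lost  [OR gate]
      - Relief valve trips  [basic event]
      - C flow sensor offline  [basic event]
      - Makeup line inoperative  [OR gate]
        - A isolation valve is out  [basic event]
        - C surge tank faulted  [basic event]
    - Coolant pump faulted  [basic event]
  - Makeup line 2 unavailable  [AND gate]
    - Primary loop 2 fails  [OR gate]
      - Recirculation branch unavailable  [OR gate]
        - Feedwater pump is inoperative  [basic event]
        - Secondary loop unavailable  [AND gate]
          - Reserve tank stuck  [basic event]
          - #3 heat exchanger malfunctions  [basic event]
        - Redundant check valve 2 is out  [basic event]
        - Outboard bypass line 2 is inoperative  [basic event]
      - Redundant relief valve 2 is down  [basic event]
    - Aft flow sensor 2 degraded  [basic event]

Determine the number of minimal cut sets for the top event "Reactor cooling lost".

11

Primary loop down [AND]: one cut set from each child combined → 1 × 1 = 1 cut set(s).
Makeup line inoperative [OR]: union of children's cut sets → 2 cut set(s).
Heat-sink path lost [OR]: union of children's cut sets → 4 cut set(s).
Emergency loop inoperative [OR]: union of children's cut sets → 5 cut set(s).
Secondary loop unavailable [AND]: one cut set from each child combined → 1 × 1 = 1 cut set(s).
Recirculation branch unavailable [OR]: union of children's cut sets → 4 cut set(s).
Primary loop 2 fails [OR]: union of children's cut sets → 5 cut set(s).
Makeup line 2 unavailable [AND]: one cut set from each child combined → 5 × 1 = 5 cut set(s).
Reactor cooling lost [OR]: union of children's cut sets → 11 cut set(s).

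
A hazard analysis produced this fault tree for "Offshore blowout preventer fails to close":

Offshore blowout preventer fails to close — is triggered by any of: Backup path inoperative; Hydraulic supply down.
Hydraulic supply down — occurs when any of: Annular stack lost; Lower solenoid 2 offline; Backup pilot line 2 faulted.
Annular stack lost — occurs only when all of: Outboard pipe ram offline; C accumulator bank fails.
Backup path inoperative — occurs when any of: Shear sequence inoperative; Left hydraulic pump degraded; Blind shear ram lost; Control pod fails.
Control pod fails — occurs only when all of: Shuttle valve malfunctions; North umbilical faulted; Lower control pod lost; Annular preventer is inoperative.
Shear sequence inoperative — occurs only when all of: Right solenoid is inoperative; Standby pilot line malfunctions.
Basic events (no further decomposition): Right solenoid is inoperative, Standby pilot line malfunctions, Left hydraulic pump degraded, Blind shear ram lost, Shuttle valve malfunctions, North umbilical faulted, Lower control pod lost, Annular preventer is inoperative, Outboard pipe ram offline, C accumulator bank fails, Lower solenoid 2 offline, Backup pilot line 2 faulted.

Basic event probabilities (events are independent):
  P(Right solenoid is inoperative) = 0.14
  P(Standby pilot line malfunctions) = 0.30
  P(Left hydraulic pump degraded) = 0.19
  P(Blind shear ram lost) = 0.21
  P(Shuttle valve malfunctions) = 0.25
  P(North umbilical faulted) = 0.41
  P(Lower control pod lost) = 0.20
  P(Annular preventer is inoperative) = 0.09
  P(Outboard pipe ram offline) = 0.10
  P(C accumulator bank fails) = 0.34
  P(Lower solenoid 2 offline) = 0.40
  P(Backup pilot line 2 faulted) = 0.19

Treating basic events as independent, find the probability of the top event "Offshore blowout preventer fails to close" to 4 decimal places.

0.7127

P(Shear sequence inoperative) [AND] = 0.14 × 0.30 = 0.042000
P(Control pod fails) [AND] = 0.25 × 0.41 × 0.20 × 0.09 = 0.001845
P(Backup path inoperative) [OR] = 1 − (1−0.042000) × (1−0.19) × (1−0.21) × (1−0.001845) = 0.388107
P(Annular stack lost) [AND] = 0.10 × 0.34 = 0.034000
P(Hydraulic supply down) [OR] = 1 − (1−0.034000) × (1−0.40) × (1−0.19) = 0.530524
P(Offshore blowout preventer fails to close) [OR] = 1 − (1−0.388107) × (1−0.530524) = 0.712731
Rounded to 4 decimal places: P(Offshore blowout preventer fails to close) ≈ 0.7127.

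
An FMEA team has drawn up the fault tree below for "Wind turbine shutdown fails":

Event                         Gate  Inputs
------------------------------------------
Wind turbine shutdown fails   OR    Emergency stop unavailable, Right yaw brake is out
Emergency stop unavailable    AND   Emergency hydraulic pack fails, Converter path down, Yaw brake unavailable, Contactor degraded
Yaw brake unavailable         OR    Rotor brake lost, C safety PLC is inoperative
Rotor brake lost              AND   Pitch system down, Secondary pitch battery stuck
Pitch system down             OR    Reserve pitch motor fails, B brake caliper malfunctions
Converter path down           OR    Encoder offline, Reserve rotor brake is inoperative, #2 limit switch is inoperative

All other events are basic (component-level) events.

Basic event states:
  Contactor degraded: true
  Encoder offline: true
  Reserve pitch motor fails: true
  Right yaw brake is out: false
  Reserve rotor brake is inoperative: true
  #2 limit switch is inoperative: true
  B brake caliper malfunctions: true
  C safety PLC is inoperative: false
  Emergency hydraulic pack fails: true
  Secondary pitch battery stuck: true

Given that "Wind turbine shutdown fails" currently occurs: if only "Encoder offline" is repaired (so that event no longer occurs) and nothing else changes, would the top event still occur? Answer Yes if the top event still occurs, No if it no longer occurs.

Counterfactual: set "Encoder offline" to not occurred.
Converter path down [OR]: Encoder offline=not, Reserve rotor brake is inoperative=occurs, #2 limit switch is inoperative=occurs → at least one input occurs → occurs.
Pitch system down [OR]: Reserve pitch motor fails=occurs, B brake caliper malfunctions=occurs → at least one input occurs → occurs.
Rotor brake lost [AND]: Pitch system down=occurs, Secondary pitch battery stuck=occurs → all inputs occur → occurs.
Yaw brake unavailable [OR]: Rotor brake lost=occurs, C safety PLC is inoperative=not → at least one input occurs → occurs.
Emergency stop unavailable [AND]: Emergency hydraulic pack fails=occurs, Converter path down=occurs, Yaw brake unavailable=occurs, Contactor degraded=occurs → all inputs occur → occurs.
Wind turbine shutdown fails [OR]: Emergency stop unavailable=occurs, Right yaw brake is out=not → at least one input occurs → occurs.

Yes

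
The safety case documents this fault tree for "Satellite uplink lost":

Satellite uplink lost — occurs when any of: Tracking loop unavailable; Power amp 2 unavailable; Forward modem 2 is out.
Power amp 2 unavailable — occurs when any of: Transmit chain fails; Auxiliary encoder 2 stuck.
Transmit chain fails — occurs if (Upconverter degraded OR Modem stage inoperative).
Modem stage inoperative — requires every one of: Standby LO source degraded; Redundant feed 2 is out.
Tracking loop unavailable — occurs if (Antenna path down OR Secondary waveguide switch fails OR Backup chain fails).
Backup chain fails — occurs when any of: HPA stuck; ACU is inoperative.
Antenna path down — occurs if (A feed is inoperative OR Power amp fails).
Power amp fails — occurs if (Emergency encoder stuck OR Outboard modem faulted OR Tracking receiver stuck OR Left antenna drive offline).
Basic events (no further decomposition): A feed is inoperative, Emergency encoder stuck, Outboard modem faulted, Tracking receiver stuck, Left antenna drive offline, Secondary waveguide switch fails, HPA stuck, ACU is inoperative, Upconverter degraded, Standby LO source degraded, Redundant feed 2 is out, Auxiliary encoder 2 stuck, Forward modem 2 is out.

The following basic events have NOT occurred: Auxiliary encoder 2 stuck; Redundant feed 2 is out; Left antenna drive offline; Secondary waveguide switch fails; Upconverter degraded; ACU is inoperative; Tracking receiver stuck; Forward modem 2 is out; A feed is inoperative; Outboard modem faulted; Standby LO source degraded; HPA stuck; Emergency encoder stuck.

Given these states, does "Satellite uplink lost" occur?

Power amp fails [OR]: Emergency encoder stuck=not, Outboard modem faulted=not, Tracking receiver stuck=not, Left antenna drive offline=not → no input occurs → does not occur.
Antenna path down [OR]: A feed is inoperative=not, Power amp fails=not → no input occurs → does not occur.
Backup chain fails [OR]: HPA stuck=not, ACU is inoperative=not → no input occurs → does not occur.
Tracking loop unavailable [OR]: Antenna path down=not, Secondary waveguide switch fails=not, Backup chain fails=not → no input occurs → does not occur.
Modem stage inoperative [AND]: Standby LO source degraded=not, Redundant feed 2 is out=not → not all inputs occur → does not occur.
Transmit chain fails [OR]: Upconverter degraded=not, Modem stage inoperative=not → no input occurs → does not occur.
Power amp 2 unavailable [OR]: Transmit chain fails=not, Auxiliary encoder 2 stuck=not → no input occurs → does not occur.
Satellite uplink lost [OR]: Tracking loop unavailable=not, Power amp 2 unavailable=not, Forward modem 2 is out=not → no input occurs → does not occur.

No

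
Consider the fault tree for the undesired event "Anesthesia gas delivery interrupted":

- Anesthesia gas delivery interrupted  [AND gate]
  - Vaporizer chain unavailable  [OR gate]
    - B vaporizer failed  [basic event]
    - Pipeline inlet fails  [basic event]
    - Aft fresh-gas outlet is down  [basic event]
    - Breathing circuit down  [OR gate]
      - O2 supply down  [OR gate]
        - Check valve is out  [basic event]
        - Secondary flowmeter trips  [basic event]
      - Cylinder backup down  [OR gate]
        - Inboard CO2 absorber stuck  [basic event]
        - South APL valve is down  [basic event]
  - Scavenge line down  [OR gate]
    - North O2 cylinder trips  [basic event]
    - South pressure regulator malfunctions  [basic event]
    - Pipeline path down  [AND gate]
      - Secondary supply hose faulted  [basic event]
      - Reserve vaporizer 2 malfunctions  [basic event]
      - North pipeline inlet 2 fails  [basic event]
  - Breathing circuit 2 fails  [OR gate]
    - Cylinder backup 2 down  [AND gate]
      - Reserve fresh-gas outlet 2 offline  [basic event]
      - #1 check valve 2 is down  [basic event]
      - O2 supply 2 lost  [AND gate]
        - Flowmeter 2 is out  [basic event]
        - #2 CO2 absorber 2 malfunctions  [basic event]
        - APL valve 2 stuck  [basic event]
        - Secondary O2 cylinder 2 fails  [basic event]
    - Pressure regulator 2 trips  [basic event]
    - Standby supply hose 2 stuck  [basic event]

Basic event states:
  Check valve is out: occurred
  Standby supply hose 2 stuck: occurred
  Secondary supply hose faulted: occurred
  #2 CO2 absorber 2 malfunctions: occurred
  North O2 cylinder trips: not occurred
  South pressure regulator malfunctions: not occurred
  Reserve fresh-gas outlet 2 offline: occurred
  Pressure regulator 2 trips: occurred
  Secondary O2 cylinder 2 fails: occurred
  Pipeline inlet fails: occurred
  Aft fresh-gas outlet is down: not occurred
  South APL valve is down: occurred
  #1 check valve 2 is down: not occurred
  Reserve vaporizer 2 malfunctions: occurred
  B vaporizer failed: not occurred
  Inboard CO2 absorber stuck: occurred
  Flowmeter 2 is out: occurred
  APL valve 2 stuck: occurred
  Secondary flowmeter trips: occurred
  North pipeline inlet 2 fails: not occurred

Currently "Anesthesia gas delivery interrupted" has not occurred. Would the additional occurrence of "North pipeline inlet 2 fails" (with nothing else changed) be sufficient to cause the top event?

Counterfactual: set "North pipeline inlet 2 fails" to occurred.
O2 supply down [OR]: Check valve is out=occurs, Secondary flowmeter trips=occurs → at least one input occurs → occurs.
Cylinder backup down [OR]: Inboard CO2 absorber stuck=occurs, South APL valve is down=occurs → at least one input occurs → occurs.
Breathing circuit down [OR]: O2 supply down=occurs, Cylinder backup down=occurs → at least one input occurs → occurs.
Vaporizer chain unavailable [OR]: B vaporizer failed=not, Pipeline inlet fails=occurs, Aft fresh-gas outlet is down=not, Breathing circuit down=occurs → at least one input occurs → occurs.
Pipeline path down [AND]: Secondary supply hose faulted=occurs, Reserve vaporizer 2 malfunctions=occurs, North pipeline inlet 2 fails=occurs → all inputs occur → occurs.
Scavenge line down [OR]: North O2 cylinder trips=not, South pressure regulator malfunctions=not, Pipeline path down=occurs → at least one input occurs → occurs.
O2 supply 2 lost [AND]: Flowmeter 2 is out=occurs, #2 CO2 absorber 2 malfunctions=occurs, APL valve 2 stuck=occurs, Secondary O2 cylinder 2 fails=occurs → all inputs occur → occurs.
Cylinder backup 2 down [AND]: Reserve fresh-gas outlet 2 offline=occurs, #1 check valve 2 is down=not, O2 supply 2 lost=occurs → not all inputs occur → does not occur.
Breathing circuit 2 fails [OR]: Cylinder backup 2 down=not, Pressure regulator 2 trips=occurs, Standby supply hose 2 stuck=occurs → at least one input occurs → occurs.
Anesthesia gas delivery interrupted [AND]: Vaporizer chain unavailable=occurs, Scavenge line down=occurs, Breathing circuit 2 fails=occurs → all inputs occur → occurs.

Yes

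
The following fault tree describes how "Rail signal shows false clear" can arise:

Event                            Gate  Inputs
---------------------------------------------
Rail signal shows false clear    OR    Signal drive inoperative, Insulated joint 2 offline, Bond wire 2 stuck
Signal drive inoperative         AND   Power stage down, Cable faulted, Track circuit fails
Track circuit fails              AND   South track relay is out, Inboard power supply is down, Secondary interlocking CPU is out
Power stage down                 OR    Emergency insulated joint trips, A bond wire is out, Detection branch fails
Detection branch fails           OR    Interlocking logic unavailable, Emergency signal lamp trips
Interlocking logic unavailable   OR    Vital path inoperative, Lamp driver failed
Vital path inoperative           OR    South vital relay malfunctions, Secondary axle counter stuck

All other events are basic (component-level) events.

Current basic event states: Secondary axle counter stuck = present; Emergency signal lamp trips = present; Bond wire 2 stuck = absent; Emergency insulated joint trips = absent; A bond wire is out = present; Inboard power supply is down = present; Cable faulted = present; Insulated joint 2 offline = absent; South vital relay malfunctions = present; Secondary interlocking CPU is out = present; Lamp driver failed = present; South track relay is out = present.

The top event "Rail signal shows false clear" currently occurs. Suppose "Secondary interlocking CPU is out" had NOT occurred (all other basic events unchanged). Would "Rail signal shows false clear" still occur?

Counterfactual: set "Secondary interlocking CPU is out" to not occurred.
Vital path inoperative [OR]: South vital relay malfunctions=occurs, Secondary axle counter stuck=occurs → at least one input occurs → occurs.
Interlocking logic unavailable [OR]: Vital path inoperative=occurs, Lamp driver failed=occurs → at least one input occurs → occurs.
Detection branch fails [OR]: Interlocking logic unavailable=occurs, Emergency signal lamp trips=occurs → at least one input occurs → occurs.
Power stage down [OR]: Emergency insulated joint trips=not, A bond wire is out=occurs, Detection branch fails=occurs → at least one input occurs → occurs.
Track circuit fails [AND]: South track relay is out=occurs, Inboard power supply is down=occurs, Secondary interlocking CPU is out=not → not all inputs occur → does not occur.
Signal drive inoperative [AND]: Power stage down=occurs, Cable faulted=occurs, Track circuit fails=not → not all inputs occur → does not occur.
Rail signal shows false clear [OR]: Signal drive inoperative=not, Insulated joint 2 offline=not, Bond wire 2 stuck=not → no input occurs → does not occur.

No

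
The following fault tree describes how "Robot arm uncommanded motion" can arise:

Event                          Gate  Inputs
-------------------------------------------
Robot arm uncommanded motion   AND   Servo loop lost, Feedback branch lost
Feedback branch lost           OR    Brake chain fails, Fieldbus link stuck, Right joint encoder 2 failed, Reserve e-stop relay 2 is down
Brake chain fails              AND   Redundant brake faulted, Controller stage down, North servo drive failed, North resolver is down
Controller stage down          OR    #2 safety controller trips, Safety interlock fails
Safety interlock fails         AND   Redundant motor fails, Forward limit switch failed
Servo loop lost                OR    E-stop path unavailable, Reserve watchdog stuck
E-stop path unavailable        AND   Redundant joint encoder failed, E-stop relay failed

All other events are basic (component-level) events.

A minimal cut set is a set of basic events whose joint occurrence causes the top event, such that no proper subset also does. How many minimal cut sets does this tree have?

E-stop path unavailable [AND]: one cut set from each child combined → 1 × 1 = 1 cut set(s).
Servo loop lost [OR]: union of children's cut sets → 2 cut set(s).
Safety interlock fails [AND]: one cut set from each child combined → 1 × 1 = 1 cut set(s).
Controller stage down [OR]: union of children's cut sets → 2 cut set(s).
Brake chain fails [AND]: one cut set from each child combined → 1 × 2 × 1 × 1 = 2 cut set(s).
Feedback branch lost [OR]: union of children's cut sets → 5 cut set(s).
Robot arm uncommanded motion [AND]: one cut set from each child combined → 2 × 5 = 10 cut set(s).
Minimal cut sets: {#2 safety controller trips, E-stop relay failed, North resolver is down, North servo drive failed, Redundant brake faulted, Redundant joint encoder failed}; {E-stop relay failed, Forward limit switch failed, North resolver is down, North servo drive failed, Redundant brake faulted, Redundant joint encoder failed, Redundant motor fails}; {E-stop relay failed, Fieldbus link stuck, Redundant joint encoder failed}; {E-stop relay failed, Redundant joint encoder failed, Right joint encoder 2 failed}; {E-stop relay failed, Redundant joint encoder failed, Reserve e-stop relay 2 is down}; {#2 safety controller trips, North resolver is down, North servo drive failed, Redundant brake faulted, Reserve watchdog stuck}; {Forward limit switch failed, North resolver is down, North servo drive failed, Redundant brake faulted, Redundant motor fails, Reserve watchdog stuck}; {Fieldbus link stuck, Reserve watchdog stuck}; {Reserve watchdog stuck, Right joint encoder 2 failed}; {Reserve e-stop relay 2 is down, Reserve watchdog stuck}.

10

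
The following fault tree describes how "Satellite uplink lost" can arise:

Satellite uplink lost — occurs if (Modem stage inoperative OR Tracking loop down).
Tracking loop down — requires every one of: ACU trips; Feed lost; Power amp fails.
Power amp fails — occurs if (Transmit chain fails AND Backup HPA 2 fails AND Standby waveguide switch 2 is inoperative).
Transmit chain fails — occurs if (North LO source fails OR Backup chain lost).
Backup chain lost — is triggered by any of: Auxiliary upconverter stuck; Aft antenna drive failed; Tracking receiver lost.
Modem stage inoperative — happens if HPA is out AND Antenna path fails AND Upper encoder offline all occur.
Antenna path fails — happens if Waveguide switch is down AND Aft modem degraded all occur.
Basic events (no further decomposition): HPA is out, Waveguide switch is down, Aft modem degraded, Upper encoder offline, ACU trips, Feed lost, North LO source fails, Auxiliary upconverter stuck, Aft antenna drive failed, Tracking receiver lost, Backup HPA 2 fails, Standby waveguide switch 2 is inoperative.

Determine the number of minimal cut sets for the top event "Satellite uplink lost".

5

Antenna path fails [AND]: one cut set from each child combined → 1 × 1 = 1 cut set(s).
Modem stage inoperative [AND]: one cut set from each child combined → 1 × 1 × 1 = 1 cut set(s).
Backup chain lost [OR]: union of children's cut sets → 3 cut set(s).
Transmit chain fails [OR]: union of children's cut sets → 4 cut set(s).
Power amp fails [AND]: one cut set from each child combined → 4 × 1 × 1 = 4 cut set(s).
Tracking loop down [AND]: one cut set from each child combined → 1 × 1 × 4 = 4 cut set(s).
Satellite uplink lost [OR]: union of children's cut sets → 5 cut set(s).
Minimal cut sets: {Aft modem degraded, HPA is out, Upper encoder offline, Waveguide switch is down}; {ACU trips, Backup HPA 2 fails, Feed lost, North LO source fails, Standby waveguide switch 2 is inoperative}; {ACU trips, Auxiliary upconverter stuck, Backup HPA 2 fails, Feed lost, Standby waveguide switch 2 is inoperative}; {ACU trips, Aft antenna drive failed, Backup HPA 2 fails, Feed lost, Standby waveguide switch 2 is inoperative}; {ACU trips, Backup HPA 2 fails, Feed lost, Standby waveguide switch 2 is inoperative, Tracking receiver lost}.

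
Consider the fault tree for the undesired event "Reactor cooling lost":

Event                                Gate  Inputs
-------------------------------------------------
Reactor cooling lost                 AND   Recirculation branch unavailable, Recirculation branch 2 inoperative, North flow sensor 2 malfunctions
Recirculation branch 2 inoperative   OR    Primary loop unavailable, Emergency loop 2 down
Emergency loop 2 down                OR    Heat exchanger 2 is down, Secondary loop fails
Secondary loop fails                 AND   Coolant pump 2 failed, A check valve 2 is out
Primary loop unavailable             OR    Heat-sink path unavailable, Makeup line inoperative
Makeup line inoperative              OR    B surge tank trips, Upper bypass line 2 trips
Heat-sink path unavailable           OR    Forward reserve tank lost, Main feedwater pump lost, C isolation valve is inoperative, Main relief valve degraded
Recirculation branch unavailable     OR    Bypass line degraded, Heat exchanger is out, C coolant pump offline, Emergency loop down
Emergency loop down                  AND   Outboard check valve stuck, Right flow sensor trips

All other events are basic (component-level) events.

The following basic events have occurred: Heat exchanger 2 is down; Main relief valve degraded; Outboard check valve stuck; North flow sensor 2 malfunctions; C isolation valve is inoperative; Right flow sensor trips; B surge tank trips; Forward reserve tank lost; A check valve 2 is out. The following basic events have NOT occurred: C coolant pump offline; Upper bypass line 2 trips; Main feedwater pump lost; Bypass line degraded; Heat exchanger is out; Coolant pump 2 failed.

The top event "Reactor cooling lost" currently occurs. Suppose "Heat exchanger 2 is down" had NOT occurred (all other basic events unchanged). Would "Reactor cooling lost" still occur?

Counterfactual: set "Heat exchanger 2 is down" to not occurred.
Emergency loop down [AND]: Outboard check valve stuck=occurs, Right flow sensor trips=occurs → all inputs occur → occurs.
Recirculation branch unavailable [OR]: Bypass line degraded=not, Heat exchanger is out=not, C coolant pump offline=not, Emergency loop down=occurs → at least one input occurs → occurs.
Heat-sink path unavailable [OR]: Forward reserve tank lost=occurs, Main feedwater pump lost=not, C isolation valve is inoperative=occurs, Main relief valve degraded=occurs → at least one input occurs → occurs.
Makeup line inoperative [OR]: B surge tank trips=occurs, Upper bypass line 2 trips=not → at least one input occurs → occurs.
Primary loop unavailable [OR]: Heat-sink path unavailable=occurs, Makeup line inoperative=occurs → at least one input occurs → occurs.
Secondary loop fails [AND]: Coolant pump 2 failed=not, A check valve 2 is out=occurs → not all inputs occur → does not occur.
Emergency loop 2 down [OR]: Heat exchanger 2 is down=not, Secondary loop fails=not → no input occurs → does not occur.
Recirculation branch 2 inoperative [OR]: Primary loop unavailable=occurs, Emergency loop 2 down=not → at least one input occurs → occurs.
Reactor cooling lost [AND]: Recirculation branch unavailable=occurs, Recirculation branch 2 inoperative=occurs, North flow sensor 2 malfunctions=occurs → all inputs occur → occurs.

Yes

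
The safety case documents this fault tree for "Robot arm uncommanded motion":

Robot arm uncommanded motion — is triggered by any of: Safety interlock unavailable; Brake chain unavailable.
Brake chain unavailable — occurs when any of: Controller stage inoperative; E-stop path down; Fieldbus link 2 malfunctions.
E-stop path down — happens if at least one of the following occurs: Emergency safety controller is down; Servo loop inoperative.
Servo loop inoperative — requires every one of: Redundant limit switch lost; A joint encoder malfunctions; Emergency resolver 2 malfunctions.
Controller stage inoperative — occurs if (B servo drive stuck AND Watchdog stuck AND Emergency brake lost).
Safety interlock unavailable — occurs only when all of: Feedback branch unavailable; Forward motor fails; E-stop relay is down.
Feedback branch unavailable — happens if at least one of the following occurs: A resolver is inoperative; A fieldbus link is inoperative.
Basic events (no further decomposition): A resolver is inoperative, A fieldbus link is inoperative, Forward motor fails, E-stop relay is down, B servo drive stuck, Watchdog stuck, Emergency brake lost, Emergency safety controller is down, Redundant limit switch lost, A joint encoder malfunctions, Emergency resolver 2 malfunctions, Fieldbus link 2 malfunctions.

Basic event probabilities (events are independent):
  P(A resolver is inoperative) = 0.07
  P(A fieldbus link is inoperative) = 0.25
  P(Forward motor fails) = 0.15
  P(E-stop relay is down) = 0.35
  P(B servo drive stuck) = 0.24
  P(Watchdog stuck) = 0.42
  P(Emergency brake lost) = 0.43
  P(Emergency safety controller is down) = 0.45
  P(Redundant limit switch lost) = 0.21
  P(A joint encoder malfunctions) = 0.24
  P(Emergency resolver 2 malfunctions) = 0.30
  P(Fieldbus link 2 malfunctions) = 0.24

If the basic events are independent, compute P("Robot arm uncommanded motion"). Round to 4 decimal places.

0.6124

P(Feedback branch unavailable) [OR] = 1 − (1−0.07) × (1−0.25) = 0.302500
P(Safety interlock unavailable) [AND] = 0.302500 × 0.15 × 0.35 = 0.015881
P(Controller stage inoperative) [AND] = 0.24 × 0.42 × 0.43 = 0.043344
P(Servo loop inoperative) [AND] = 0.21 × 0.24 × 0.30 = 0.015120
P(E-stop path down) [OR] = 1 − (1−0.45) × (1−0.015120) = 0.458316
P(Brake chain unavailable) [OR] = 1 − (1−0.043344) × (1−0.458316) × (1−0.24) = 0.606164
P(Robot arm uncommanded motion) [OR] = 1 − (1−0.015881) × (1−0.606164) = 0.612419
Rounded to 4 decimal places: P(Robot arm uncommanded motion) ≈ 0.6124.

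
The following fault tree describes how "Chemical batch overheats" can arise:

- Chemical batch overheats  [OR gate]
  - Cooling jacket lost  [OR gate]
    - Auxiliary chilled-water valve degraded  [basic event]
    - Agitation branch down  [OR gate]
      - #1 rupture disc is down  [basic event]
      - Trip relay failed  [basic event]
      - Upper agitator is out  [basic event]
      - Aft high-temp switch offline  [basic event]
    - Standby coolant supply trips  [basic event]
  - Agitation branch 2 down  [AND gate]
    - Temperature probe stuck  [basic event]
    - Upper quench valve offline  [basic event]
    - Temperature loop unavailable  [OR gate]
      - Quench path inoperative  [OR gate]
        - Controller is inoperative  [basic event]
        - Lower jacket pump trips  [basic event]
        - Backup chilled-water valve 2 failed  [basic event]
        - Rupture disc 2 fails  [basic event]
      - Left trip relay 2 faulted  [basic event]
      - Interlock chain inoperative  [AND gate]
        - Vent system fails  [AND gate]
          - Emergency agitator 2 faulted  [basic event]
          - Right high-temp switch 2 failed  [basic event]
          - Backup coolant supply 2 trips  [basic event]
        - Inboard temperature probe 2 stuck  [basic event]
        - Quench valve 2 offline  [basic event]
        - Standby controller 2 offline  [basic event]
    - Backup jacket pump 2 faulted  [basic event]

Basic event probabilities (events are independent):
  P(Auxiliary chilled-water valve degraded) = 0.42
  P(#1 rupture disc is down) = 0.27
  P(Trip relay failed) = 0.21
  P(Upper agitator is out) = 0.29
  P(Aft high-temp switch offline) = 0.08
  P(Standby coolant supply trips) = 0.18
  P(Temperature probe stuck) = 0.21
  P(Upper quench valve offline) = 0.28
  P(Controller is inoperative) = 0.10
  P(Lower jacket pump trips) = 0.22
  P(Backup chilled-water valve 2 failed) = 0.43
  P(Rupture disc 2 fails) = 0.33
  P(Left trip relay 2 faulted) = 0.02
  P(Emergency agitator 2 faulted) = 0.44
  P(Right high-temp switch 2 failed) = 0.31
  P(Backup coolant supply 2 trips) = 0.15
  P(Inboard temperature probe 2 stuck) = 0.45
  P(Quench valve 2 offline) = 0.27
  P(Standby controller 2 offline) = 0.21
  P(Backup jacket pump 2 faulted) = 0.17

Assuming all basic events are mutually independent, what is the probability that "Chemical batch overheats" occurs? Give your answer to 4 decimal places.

P(Agitation branch down) [OR] = 1 − (1−0.27) × (1−0.21) × (1−0.29) × (1−0.08) = 0.623300
P(Cooling jacket lost) [OR] = 1 − (1−0.42) × (1−0.623300) × (1−0.18) = 0.820841
P(Quench path inoperative) [OR] = 1 − (1−0.10) × (1−0.22) × (1−0.43) × (1−0.33) = 0.731906
P(Vent system fails) [AND] = 0.44 × 0.31 × 0.15 = 0.020460
P(Interlock chain inoperative) [AND] = 0.020460 × 0.45 × 0.27 × 0.21 = 0.000522
P(Temperature loop unavailable) [OR] = 1 − (1−0.731906) × (1−0.02) × (1−0.000522) = 0.737405
P(Agitation branch 2 down) [AND] = 0.21 × 0.28 × 0.737405 × 0.17 = 0.007371
P(Chemical batch overheats) [OR] = 1 − (1−0.820841) × (1−0.007371) = 0.822162
Rounded to 4 decimal places: P(Chemical batch overheats) ≈ 0.8222.

0.8222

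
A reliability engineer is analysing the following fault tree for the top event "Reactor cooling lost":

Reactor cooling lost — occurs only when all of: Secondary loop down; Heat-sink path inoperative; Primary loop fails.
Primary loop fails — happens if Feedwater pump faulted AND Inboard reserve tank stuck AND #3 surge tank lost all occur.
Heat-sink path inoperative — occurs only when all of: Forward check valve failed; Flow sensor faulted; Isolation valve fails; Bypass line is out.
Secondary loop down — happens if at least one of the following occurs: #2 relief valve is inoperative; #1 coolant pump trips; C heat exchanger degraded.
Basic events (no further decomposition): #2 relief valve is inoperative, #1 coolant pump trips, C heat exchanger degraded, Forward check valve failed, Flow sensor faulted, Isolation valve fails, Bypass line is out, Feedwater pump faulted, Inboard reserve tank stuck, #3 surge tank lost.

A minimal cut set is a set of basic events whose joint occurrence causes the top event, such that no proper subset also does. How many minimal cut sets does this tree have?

3

Secondary loop down [OR]: union of children's cut sets → 3 cut set(s).
Heat-sink path inoperative [AND]: one cut set from each child combined → 1 × 1 × 1 × 1 = 1 cut set(s).
Primary loop fails [AND]: one cut set from each child combined → 1 × 1 × 1 = 1 cut set(s).
Reactor cooling lost [AND]: one cut set from each child combined → 3 × 1 × 1 = 3 cut set(s).
Minimal cut sets: {#2 relief valve is inoperative, #3 surge tank lost, Bypass line is out, Feedwater pump faulted, Flow sensor faulted, Forward check valve failed, Inboard reserve tank stuck, Isolation valve fails}; {#1 coolant pump trips, #3 surge tank lost, Bypass line is out, Feedwater pump faulted, Flow sensor faulted, Forward check valve failed, Inboard reserve tank stuck, Isolation valve fails}; {#3 surge tank lost, Bypass line is out, C heat exchanger degraded, Feedwater pump faulted, Flow sensor faulted, Forward check valve failed, Inboard reserve tank stuck, Isolation valve fails}.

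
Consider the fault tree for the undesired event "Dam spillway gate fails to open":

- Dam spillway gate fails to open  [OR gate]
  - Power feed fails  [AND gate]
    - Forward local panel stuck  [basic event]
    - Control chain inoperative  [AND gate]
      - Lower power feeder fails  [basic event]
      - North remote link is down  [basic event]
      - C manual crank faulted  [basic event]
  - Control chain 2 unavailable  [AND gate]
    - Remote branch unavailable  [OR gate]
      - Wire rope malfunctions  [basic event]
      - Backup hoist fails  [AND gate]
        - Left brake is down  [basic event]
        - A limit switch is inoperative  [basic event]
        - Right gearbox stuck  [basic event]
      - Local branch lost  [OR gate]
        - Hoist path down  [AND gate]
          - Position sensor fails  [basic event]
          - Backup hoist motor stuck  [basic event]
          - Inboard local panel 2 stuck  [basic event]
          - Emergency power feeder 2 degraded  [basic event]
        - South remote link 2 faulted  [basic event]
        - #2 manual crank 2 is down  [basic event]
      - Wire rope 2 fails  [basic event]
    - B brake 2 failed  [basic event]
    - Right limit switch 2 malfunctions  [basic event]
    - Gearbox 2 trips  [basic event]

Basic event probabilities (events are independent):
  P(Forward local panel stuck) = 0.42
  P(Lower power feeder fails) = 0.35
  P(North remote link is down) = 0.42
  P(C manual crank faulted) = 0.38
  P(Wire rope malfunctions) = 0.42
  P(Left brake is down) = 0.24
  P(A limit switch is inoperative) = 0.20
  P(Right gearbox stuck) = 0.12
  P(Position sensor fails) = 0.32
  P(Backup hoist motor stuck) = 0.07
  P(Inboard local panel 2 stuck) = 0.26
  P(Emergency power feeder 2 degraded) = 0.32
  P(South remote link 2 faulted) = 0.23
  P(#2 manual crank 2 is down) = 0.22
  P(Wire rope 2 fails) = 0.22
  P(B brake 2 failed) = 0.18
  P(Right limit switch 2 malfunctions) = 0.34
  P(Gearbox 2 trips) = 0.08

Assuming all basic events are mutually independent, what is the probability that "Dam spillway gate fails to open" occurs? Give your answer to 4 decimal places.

0.0270

P(Control chain inoperative) [AND] = 0.35 × 0.42 × 0.38 = 0.055860
P(Power feed fails) [AND] = 0.42 × 0.055860 = 0.023461
P(Backup hoist fails) [AND] = 0.24 × 0.20 × 0.12 = 0.005760
P(Hoist path down) [AND] = 0.32 × 0.07 × 0.26 × 0.32 = 0.001864
P(Local branch lost) [OR] = 1 − (1−0.001864) × (1−0.23) × (1−0.22) = 0.400520
P(Remote branch unavailable) [OR] = 1 − (1−0.42) × (1−0.005760) × (1−0.400520) × (1−0.22) = 0.730357
P(Control chain 2 unavailable) [AND] = 0.730357 × 0.18 × 0.34 × 0.08 = 0.003576
P(Dam spillway gate fails to open) [OR] = 1 − (1−0.023461) × (1−0.003576) = 0.026953
Rounded to 4 decimal places: P(Dam spillway gate fails to open) ≈ 0.0270.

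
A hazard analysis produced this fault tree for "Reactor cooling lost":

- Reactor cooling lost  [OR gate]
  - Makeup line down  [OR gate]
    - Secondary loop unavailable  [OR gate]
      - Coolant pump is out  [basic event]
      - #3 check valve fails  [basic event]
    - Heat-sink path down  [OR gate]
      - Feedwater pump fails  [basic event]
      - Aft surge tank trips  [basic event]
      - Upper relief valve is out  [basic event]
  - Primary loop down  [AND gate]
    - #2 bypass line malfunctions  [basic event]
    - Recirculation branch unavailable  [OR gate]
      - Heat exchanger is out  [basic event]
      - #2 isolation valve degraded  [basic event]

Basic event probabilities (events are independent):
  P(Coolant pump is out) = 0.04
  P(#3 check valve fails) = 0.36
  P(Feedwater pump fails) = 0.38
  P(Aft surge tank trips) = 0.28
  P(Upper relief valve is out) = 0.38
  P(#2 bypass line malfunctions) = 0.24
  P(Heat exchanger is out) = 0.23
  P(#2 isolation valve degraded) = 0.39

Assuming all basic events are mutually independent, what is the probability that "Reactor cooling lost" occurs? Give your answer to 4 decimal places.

P(Secondary loop unavailable) [OR] = 1 − (1−0.04) × (1−0.36) = 0.385600
P(Heat-sink path down) [OR] = 1 − (1−0.38) × (1−0.28) × (1−0.38) = 0.723232
P(Makeup line down) [OR] = 1 − (1−0.385600) × (1−0.723232) = 0.829954
P(Recirculation branch unavailable) [OR] = 1 − (1−0.23) × (1−0.39) = 0.530300
P(Primary loop down) [AND] = 0.24 × 0.530300 = 0.127272
P(Reactor cooling lost) [OR] = 1 − (1−0.829954) × (1−0.127272) = 0.851596
Rounded to 4 decimal places: P(Reactor cooling lost) ≈ 0.8516.

0.8516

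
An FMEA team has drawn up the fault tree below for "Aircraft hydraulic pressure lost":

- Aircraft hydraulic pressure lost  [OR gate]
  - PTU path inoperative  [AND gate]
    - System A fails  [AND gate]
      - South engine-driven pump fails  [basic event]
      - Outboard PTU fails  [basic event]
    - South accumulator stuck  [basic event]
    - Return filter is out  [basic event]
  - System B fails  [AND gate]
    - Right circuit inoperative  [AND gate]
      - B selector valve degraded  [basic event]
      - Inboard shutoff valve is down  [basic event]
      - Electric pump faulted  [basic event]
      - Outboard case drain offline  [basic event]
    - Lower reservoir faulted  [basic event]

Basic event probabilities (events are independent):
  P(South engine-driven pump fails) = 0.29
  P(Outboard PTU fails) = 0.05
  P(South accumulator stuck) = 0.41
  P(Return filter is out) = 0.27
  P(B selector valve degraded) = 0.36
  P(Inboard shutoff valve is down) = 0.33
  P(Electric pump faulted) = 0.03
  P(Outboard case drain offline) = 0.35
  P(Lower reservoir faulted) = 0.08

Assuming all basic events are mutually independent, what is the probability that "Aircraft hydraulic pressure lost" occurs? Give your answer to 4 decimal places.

P(System A fails) [AND] = 0.29 × 0.05 = 0.014500
P(PTU path inoperative) [AND] = 0.014500 × 0.41 × 0.27 = 0.001605
P(Right circuit inoperative) [AND] = 0.36 × 0.33 × 0.03 × 0.35 = 0.001247
P(System B fails) [AND] = 0.001247 × 0.08 = 0.000100
P(Aircraft hydraulic pressure lost) [OR] = 1 − (1−0.001605) × (1−0.000100) = 0.001705
Rounded to 4 decimal places: P(Aircraft hydraulic pressure lost) ≈ 0.0017.

0.0017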